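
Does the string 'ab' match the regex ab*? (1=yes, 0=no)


Pattern: ab*
String: 'ab'
Pattern requires: exactly one 'a' followed by zero or more 'b's
First char is 'a' -> OK
Rest 'b': all b's? Yes
Result: 1

1


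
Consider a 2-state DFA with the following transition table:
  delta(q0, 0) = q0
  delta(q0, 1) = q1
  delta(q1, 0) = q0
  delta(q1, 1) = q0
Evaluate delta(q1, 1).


Looking up transition function:
delta(q1, 1) in the table
Row: q1, Column: 1
Result: q0

q0


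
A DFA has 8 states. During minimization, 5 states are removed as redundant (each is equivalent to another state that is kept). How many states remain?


Original DFA: 8 states
Redundant states removed: 5
Minimized states = original - removed
= 8 - 5
= 3

3


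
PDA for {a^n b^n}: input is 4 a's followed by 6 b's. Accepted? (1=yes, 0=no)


Language requires equal numbers of a's and b's
PDA pushes for each 'a', pops for each 'b'
Number of a's = 4
Number of b's = 6
4 != 6 -> Reject

0


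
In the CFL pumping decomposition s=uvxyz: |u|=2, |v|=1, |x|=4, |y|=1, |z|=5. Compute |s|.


|s| = |u| + |v| + |x| + |y| + |z|
= 2 + 1 + 4 + 1 + 5
= 3 + 4 + 6
= 7 + 6
= 13

13


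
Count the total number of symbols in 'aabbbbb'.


String: 'aabbbbb'
Counting characters:
  'a' appears 2 time(s)
  'b' appears 5 time(s)
Total length = 2 + 5 = 7

7


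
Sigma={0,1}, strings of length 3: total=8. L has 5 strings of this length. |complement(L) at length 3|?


Alphabet: {0,1}
String length: 3
Total strings of length 3 = 2^3 = 8
Strings in L = 5
Complement = total - |L|
= 8 - 5
= 3

3


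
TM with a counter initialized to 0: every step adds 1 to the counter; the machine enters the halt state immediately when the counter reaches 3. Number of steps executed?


Counter starts at 0. Counting sequence:
  Step 1: counter = 1
  Step 2: counter = 2
  Step 3: counter = 3
Counter reached 3 -> halt
Total steps = 3

3


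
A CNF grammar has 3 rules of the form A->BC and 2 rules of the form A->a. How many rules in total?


CNF allows two rule forms:
  A -> BC (binary): 3 rules
  A -> a (terminal): 2 rules
Total = 3 + 2 = 5

5


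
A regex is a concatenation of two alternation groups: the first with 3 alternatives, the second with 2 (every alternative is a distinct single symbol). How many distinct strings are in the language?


First group: 3 alternatives
Second group: 2 alternatives
Concatenation: each choice from group 1 pairs with each from group 2
Total = 3 x 2 = 6

6


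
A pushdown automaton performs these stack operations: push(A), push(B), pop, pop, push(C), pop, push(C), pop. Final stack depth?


Tracing stack operations:
  push(A) -> stack = [A], depth=1
  push(B) -> stack = [A,B], depth=2
  pop -> removed B, stack = [A], depth=1
  pop -> removed A, stack = [], depth=0
  push(C) -> stack = [C], depth=1
  pop -> removed C, stack = [], depth=0
  push(C) -> stack = [C], depth=1
  pop -> removed C, stack = [], depth=0
Final depth = 0

0


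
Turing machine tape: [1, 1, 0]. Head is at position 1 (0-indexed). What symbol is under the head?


Tape: [1, 1, 0]
Positions: 0 1 2
Values:    1 1 0
Head at position 1
tape[1] = 1

1


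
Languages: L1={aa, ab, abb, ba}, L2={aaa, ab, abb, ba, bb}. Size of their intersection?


L1 = {aa, ab, abb, ba}
L2 = {aaa, ab, abb, ba, bb}
Checking each string in L1 against L2:
  'aa': in L2? No
  'ab': in L2? Yes
  'abb': in L2? Yes
  'ba': in L2? Yes
Intersection = {ab, abb, ba}
|L1 ∩ L2| = 3

3


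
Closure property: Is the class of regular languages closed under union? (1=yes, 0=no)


Regular languages are closed under all standard operations:
- Union: Yes (product construction)
- Intersection: Yes (product construction)
- Complement: Yes (swap accept/reject)
- Concatenation: Yes (NFA construction)
Operation: union -> Closed

1


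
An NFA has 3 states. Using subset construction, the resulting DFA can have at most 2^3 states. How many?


NFA has 3 states
Subset construction: each DFA state = subset of NFA states
Maximum subsets = 2^3
2^3 = 8

8


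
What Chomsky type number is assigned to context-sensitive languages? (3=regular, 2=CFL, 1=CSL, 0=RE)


Chomsky hierarchy levels:
  Type 3: Regular (DFA/NFA/regex)
  Type 2: Context-free (PDA)
  Type 1: Context-sensitive
  Type 0: Recursively enumerable (TM)
'context-sensitive' corresponds to Type 1

1


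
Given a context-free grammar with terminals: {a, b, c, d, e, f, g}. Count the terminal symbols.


Terminal symbols: a, b, c, d, e, f, g
Counting each: a (#1), b (#2), c (#3), d (#4), e (#5), f (#6), g (#7)
Total = 7

7


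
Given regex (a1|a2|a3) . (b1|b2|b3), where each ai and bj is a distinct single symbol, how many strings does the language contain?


First group: 3 alternatives
Second group: 3 alternatives
Concatenation: each choice from group 1 pairs with each from group 2
Total = 3 x 3 = 9

9


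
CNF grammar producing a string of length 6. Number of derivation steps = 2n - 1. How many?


Chomsky Normal Form derivation:
String length n = 6
Each step either:
  - Splits a nonterminal into two (n-1 such steps)
  - Converts a nonterminal to terminal (n such steps)
Total = (n-1) + n = 2n - 1
= 2(6) - 1
= 12 - 1
= 11

11


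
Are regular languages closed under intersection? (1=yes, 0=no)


Regular languages are closed under:
- Union (DFA product construction)
- Intersection (DFA product construction)
- Complement (swap accept/reject states)
- Concatenation (NFA construction)
- Kleene star (NFA construction)
intersection is in this list
Therefore: closed

1


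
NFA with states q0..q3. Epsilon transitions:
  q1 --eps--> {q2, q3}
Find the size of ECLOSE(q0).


Starting from q0
Initialize closure = {q0}
q0 has no outgoing epsilon transitions -> nothing to add
Final closure: {q0}
Size = 1

1


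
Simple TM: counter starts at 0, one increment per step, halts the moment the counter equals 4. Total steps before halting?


Counter starts at 0. Counting sequence:
  Step 1: counter = 1
  Step 2: counter = 2
  Step 3: counter = 3
  Step 4: counter = 4
Counter reached 4 -> halt
Total steps = 4

4


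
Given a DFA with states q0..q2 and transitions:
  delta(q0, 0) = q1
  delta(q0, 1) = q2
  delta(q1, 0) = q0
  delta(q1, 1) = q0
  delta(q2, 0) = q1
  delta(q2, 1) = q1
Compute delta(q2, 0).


Looking up transition function:
delta(q2, 0) in the table
Row: q2, Column: 0
Result: q1

q1


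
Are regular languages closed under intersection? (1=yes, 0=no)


Regular languages are closed under all standard operations:
- Union: Yes (product construction)
- Intersection: Yes (product construction)
- Complement: Yes (swap accept/reject)
- Concatenation: Yes (NFA construction)
Operation: intersection -> Closed

1


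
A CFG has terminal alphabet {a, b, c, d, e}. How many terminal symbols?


Terminal symbols: a, b, c, d, e
Counting each: a (#1), b (#2), c (#3), d (#4), e (#5)
Total = 5

5


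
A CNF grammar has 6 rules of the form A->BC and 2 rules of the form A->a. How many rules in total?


CNF allows two rule forms:
  A -> BC (binary): 6 rules
  A -> a (terminal): 2 rules
Total = 6 + 2 = 8

8


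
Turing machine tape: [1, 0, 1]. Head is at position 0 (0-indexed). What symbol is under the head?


Tape: [1, 0, 1]
Positions: 0 1 2
Values:    1 0 1
Head at position 0
tape[0] = 1

1


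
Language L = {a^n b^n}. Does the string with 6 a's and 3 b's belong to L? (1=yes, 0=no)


Language requires equal numbers of a's and b's
PDA pushes for each 'a', pops for each 'b'
Number of a's = 6
Number of b's = 3
6 != 3 -> Reject

0


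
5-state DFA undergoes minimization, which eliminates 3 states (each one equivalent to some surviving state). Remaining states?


Original DFA: 5 states
Redundant states removed: 3
Minimized states = original - removed
= 5 - 3
= 2

2


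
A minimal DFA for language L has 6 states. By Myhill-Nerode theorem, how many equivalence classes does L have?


Myhill-Nerode theorem:
Number of equivalence classes = number of states in minimal DFA
Minimal DFA states = 6
Therefore equivalence classes = 6

6


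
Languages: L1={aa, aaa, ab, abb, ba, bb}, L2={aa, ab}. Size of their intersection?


L1 = {aa, aaa, ab, abb, ba, bb}
L2 = {aa, ab}
Checking each string in L1 against L2:
  'aa': in L2? Yes
  'aaa': in L2? No
  'ab': in L2? Yes
  'abb': in L2? No
  'ba': in L2? No
  'bb': in L2? No
Intersection = {aa, ab}
|L1 ∩ L2| = 2

2


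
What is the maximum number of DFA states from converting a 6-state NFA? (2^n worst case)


NFA has 6 states
Subset construction: each DFA state = subset of NFA states
Maximum subsets = 2^6
2^6 = 64

64


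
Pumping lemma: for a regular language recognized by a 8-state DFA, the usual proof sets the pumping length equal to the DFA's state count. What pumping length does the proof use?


Pumping lemma for regular languages (standard proof):
Take p = |Q|, the number of DFA states.
Any string of length >= |Q| passes through |Q|+1 states while reading its first |Q| symbols,
so by pigeonhole some state repeats, giving the loop that can be pumped.
Here |Q| = 8
Therefore the proof uses p = 8

8


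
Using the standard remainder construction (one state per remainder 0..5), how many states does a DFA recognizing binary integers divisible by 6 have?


Divisibility by 6 is tracked via the remainder mod 6: 0, 1, ..., 5
The construction assigns one state to each remainder
Number of remainders = 6

6


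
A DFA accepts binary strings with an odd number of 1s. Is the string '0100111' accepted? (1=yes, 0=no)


DFA has 2 states: q_even (start, accept=no) and q_odd
Processing string '0100111' character by character:
  Position 0: read '0', 1-count=0 -> q_even (no change)
  Position 1: read '1', 1-count=1 -> q_odd
  Position 2: read '0', 1-count=1 -> q_odd (no change)
  Position 3: read '0', 1-count=1 -> q_odd (no change)
  Position 4: read '1', 1-count=2 -> q_even
  Position 5: read '1', 1-count=3 -> q_odd
  Position 6: read '1', 1-count=4 -> q_even
Final state: q_even, total 1s = 4 (even); the DFA requires an odd count -> reject

0


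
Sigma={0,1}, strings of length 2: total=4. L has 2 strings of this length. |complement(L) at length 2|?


Alphabet: {0,1}
String length: 2
Total strings of length 2 = 2^2 = 4
Strings in L = 2
Complement = total - |L|
= 4 - 2
= 2

2


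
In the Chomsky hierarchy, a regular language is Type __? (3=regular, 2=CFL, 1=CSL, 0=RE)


Chomsky hierarchy levels:
  Type 3: Regular (DFA/NFA/regex)
  Type 2: Context-free (PDA)
  Type 1: Context-sensitive
  Type 0: Recursively enumerable (TM)
'regular' corresponds to Type 3

3


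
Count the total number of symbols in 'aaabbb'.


String: 'aaabbb'
Counting characters:
  'a' appears 3 time(s)
  'b' appears 3 time(s)
Total length = 3 + 3 = 6

6


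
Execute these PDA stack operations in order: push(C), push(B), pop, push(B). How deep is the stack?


Tracing stack operations:
  push(C) -> stack = [C], depth=1
  push(B) -> stack = [C,B], depth=2
  pop -> removed B, stack = [C], depth=1
  push(B) -> stack = [C,B], depth=2
Final depth = 2

2


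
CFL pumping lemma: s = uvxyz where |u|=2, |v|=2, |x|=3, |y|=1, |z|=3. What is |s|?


|s| = |u| + |v| + |x| + |y| + |z|
= 2 + 2 + 3 + 1 + 3
= 4 + 3 + 4
= 7 + 4
= 11

11


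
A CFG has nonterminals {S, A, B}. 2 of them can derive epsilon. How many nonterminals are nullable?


Nonterminals: {S, A, B}
A nonterminal is nullable if it can derive epsilon
Counting nullable nonterminals: 2
Total nullable = 2

2


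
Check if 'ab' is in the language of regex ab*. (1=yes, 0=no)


Pattern: ab*
String: 'ab'
Pattern requires: exactly one 'a' followed by zero or more 'b's
First char is 'a' -> OK
Rest 'b': all b's? Yes
Result: 1

1


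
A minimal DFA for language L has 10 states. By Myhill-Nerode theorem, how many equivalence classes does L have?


Myhill-Nerode theorem:
Number of equivalence classes = number of states in minimal DFA
Minimal DFA states = 10
Therefore equivalence classes = 10

10


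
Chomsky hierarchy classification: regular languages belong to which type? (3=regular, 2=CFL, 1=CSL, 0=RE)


Chomsky hierarchy levels:
  Type 3: Regular (DFA/NFA/regex)
  Type 2: Context-free (PDA)
  Type 1: Context-sensitive
  Type 0: Recursively enumerable (TM)
'regular' corresponds to Type 3

3


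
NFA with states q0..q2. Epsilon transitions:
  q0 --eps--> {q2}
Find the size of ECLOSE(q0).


Starting from q0
Initialize closure = {q0}
Follow epsilon from q0 -> add q2
Final closure: {q0, q2}
Size = 2

2


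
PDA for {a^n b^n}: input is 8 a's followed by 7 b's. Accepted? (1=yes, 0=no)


Language requires equal numbers of a's and b's
PDA pushes for each 'a', pops for each 'b'
Number of a's = 8
Number of b's = 7
8 != 7 -> Reject

0


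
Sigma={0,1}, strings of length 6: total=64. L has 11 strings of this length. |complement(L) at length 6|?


Alphabet: {0,1}
String length: 6
Total strings of length 6 = 2^6 = 64
Strings in L = 11
Complement = total - |L|
= 64 - 11
= 53

53


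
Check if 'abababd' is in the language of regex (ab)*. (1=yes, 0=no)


Pattern: (ab)*
String: 'abababd'
Pattern requires: zero or more repetitions of 'ab'
Length 7 is odd -> cannot be (ab)* -> no match
Result: 0

0


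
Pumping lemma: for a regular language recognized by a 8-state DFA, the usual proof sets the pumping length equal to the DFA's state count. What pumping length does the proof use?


Pumping lemma for regular languages (standard proof):
Take p = |Q|, the number of DFA states.
Any string of length >= |Q| passes through |Q|+1 states while reading its first |Q| symbols,
so by pigeonhole some state repeats, giving the loop that can be pumped.
Here |Q| = 8
Therefore the proof uses p = 8

8


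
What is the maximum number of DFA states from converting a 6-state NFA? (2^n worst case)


NFA has 6 states
Subset construction: each DFA state = subset of NFA states
Maximum subsets = 2^6
2^6 = 64

64


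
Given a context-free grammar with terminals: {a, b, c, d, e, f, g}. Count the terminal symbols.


Terminal symbols: a, b, c, d, e, f, g
Counting each: a (#1), b (#2), c (#3), d (#4), e (#5), f (#6), g (#7)
Total = 7

7


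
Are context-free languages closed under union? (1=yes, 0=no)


CFL closure properties:
  Closed under: union, concatenation, Kleene star
  NOT closed under: intersection, complement
Operation 'union' is in closed list -> Yes (closed)

1


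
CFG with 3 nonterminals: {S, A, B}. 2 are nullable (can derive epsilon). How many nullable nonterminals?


Nonterminals: {S, A, B}
A nonterminal is nullable if it can derive epsilon
Counting nullable nonterminals: 2
Total nullable = 2

2


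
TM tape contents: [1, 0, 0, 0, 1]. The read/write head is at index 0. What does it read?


Tape: [1, 0, 0, 0, 1]
Positions: 0 1 2 3 4
Values:    1 0 0 0 1
Head at position 0
tape[0] = 1

1


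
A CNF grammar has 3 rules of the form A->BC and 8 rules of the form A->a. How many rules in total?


CNF allows two rule forms:
  A -> BC (binary): 3 rules
  A -> a (terminal): 8 rules
Total = 3 + 8 = 11

11


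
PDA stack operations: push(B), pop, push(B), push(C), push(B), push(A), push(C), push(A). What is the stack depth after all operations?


Tracing stack operations:
  push(B) -> stack = [B], depth=1
  pop -> removed B, stack = [], depth=0
  push(B) -> stack = [B], depth=1
  push(C) -> stack = [B,C], depth=2
  push(B) -> stack = [B,C,B], depth=3
  push(A) -> stack = [B,C,B,A], depth=4
  push(C) -> stack = [B,C,B,A,C], depth=5
  push(A) -> stack = [B,C,B,A,C,A], depth=6
Final depth = 6

6


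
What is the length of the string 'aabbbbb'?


String: 'aabbbbb'
Counting characters:
  'a' appears 2 time(s)
  'b' appears 5 time(s)
Total length = 2 + 5 = 7

7


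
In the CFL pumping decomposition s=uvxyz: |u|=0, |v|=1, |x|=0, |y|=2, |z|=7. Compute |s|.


|s| = |u| + |v| + |x| + |y| + |z|
= 0 + 1 + 0 + 2 + 7
= 1 + 0 + 9
= 1 + 9
= 10

10


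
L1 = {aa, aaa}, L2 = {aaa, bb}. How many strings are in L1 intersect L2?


L1 = {aa, aaa}
L2 = {aaa, bb}
Checking each string in L1 against L2:
  'aa': in L2? No
  'aaa': in L2? Yes
Intersection = {aaa}
|L1 ∩ L2| = 1

1


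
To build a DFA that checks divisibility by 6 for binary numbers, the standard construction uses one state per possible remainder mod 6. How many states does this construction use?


Divisibility by 6 is tracked via the remainder mod 6: 0, 1, ..., 5
The construction assigns one state to each remainder
Number of remainders = 6

6


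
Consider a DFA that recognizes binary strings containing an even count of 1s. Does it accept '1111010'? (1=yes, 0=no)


DFA has 2 states: q_even (start, accept=yes) and q_odd
Processing string '1111010' character by character:
  Position 0: read '1', 1-count=1 -> q_odd
  Position 1: read '1', 1-count=2 -> q_even
  Position 2: read '1', 1-count=3 -> q_odd
  Position 3: read '1', 1-count=4 -> q_even
  Position 4: read '0', 1-count=4 -> q_even (no change)
  Position 5: read '1', 1-count=5 -> q_odd
  Position 6: read '0', 1-count=5 -> q_odd (no change)
Final state: q_odd, total 1s = 5 (odd); the DFA requires an even count -> reject

0


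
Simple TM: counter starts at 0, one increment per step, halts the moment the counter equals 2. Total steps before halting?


Counter starts at 0. Counting sequence:
  Step 1: counter = 1
  Step 2: counter = 2
Counter reached 2 -> halt
Total steps = 2

2


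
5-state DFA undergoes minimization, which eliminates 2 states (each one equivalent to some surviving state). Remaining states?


Original DFA: 5 states
Redundant states removed: 2
Minimized states = original - removed
= 5 - 2
= 3

3


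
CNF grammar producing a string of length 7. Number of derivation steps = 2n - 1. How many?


Chomsky Normal Form derivation:
String length n = 7
Each step either:
  - Splits a nonterminal into two (n-1 such steps)
  - Converts a nonterminal to terminal (n such steps)
Total = (n-1) + n = 2n - 1
= 2(7) - 1
= 14 - 1
= 13

13


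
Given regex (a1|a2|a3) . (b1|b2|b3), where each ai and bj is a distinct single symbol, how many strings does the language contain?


First group: 3 alternatives
Second group: 3 alternatives
Concatenation: each choice from group 1 pairs with each from group 2
Total = 3 x 3 = 9

9


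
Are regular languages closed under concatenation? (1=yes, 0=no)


Regular languages are closed under:
- Union (DFA product construction)
- Intersection (DFA product construction)
- Complement (swap accept/reject states)
- Concatenation (NFA construction)
- Kleene star (NFA construction)
concatenation is in this list
Therefore: closed

1


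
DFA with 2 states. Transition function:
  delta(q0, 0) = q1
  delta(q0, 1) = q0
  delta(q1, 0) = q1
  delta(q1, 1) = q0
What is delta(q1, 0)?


Looking up transition function:
delta(q1, 0) in the table
Row: q1, Column: 0
Result: q1

q1


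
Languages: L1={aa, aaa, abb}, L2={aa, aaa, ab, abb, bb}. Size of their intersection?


L1 = {aa, aaa, abb}
L2 = {aa, aaa, ab, abb, bb}
Checking each string in L1 against L2:
  'aa': in L2? Yes
  'aaa': in L2? Yes
  'abb': in L2? Yes
Intersection = {aa, aaa, abb}
|L1 ∩ L2| = 3

3


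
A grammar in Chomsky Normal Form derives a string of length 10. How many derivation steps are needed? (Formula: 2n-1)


Chomsky Normal Form derivation:
String length n = 10
Each step either:
  - Splits a nonterminal into two (n-1 such steps)
  - Converts a nonterminal to terminal (n such steps)
Total = (n-1) + n = 2n - 1
= 2(10) - 1
= 20 - 1
= 19

19


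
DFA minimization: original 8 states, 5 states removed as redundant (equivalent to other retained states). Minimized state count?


Original DFA: 8 states
Redundant states removed: 5
Minimized states = original - removed
= 8 - 5
= 3

3


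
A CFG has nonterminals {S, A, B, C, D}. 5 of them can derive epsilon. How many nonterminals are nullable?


Nonterminals: {S, A, B, C, D}
A nonterminal is nullable if it can derive epsilon
Counting nullable nonterminals: 5
Total nullable = 5

5


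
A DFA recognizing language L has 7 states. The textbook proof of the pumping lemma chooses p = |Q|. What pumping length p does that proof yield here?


Pumping lemma for regular languages (standard proof):
Take p = |Q|, the number of DFA states.
Any string of length >= |Q| passes through |Q|+1 states while reading its first |Q| symbols,
so by pigeonhole some state repeats, giving the loop that can be pumped.
Here |Q| = 7
Therefore the proof uses p = 7

7


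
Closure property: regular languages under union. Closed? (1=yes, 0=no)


Regular languages are closed under:
- Union (DFA product construction)
- Intersection (DFA product construction)
- Complement (swap accept/reject states)
- Concatenation (NFA construction)
- Kleene star (NFA construction)
union is in this list
Therefore: closed

1


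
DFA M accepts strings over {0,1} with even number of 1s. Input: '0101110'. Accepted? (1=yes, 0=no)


DFA has 2 states: q_even (start, accept=yes) and q_odd
Processing string '0101110' character by character:
  Position 0: read '0', 1-count=0 -> q_even (no change)
  Position 1: read '1', 1-count=1 -> q_odd
  Position 2: read '0', 1-count=1 -> q_odd (no change)
  Position 3: read '1', 1-count=2 -> q_even
  Position 4: read '1', 1-count=3 -> q_odd
  Position 5: read '1', 1-count=4 -> q_even
  Position 6: read '0', 1-count=4 -> q_even (no change)
Final state: q_even, total 1s = 4 (even); the DFA requires an even count -> accept

1


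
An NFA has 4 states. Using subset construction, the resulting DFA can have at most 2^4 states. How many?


NFA has 4 states
Subset construction: each DFA state = subset of NFA states
Maximum subsets = 2^4
2^4 = 16

16


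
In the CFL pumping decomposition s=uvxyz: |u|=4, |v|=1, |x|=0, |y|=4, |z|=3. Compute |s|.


|s| = |u| + |v| + |x| + |y| + |z|
= 4 + 1 + 0 + 4 + 3
= 5 + 0 + 7
= 5 + 7
= 12

12


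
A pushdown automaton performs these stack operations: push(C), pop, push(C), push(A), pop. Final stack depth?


Tracing stack operations:
  push(C) -> stack = [C], depth=1
  pop -> removed C, stack = [], depth=0
  push(C) -> stack = [C], depth=1
  push(A) -> stack = [C,A], depth=2
  pop -> removed A, stack = [C], depth=1
Final depth = 1

1


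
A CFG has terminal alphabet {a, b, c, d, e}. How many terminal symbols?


Terminal symbols: a, b, c, d, e
Counting each: a (#1), b (#2), c (#3), d (#4), e (#5)
Total = 5

5


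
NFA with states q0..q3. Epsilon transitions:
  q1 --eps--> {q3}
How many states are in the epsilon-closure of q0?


Starting from q0
Initialize closure = {q0}
q0 has no outgoing epsilon transitions -> nothing to add
Final closure: {q0}
Size = 1

1


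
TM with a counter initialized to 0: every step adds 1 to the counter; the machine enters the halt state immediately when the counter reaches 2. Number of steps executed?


Counter starts at 0. Counting sequence:
  Step 1: counter = 1
  Step 2: counter = 2
Counter reached 2 -> halt
Total steps = 2

2


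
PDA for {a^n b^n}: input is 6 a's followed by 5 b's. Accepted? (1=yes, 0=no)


Language requires equal numbers of a's and b's
PDA pushes for each 'a', pops for each 'b'
Number of a's = 6
Number of b's = 5
6 != 5 -> Reject

0


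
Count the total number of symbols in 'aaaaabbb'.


String: 'aaaaabbb'
Counting characters:
  'a' appears 5 time(s)
  'b' appears 3 time(s)
Total length = 5 + 3 = 8

8


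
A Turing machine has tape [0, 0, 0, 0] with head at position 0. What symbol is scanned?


Tape: [0, 0, 0, 0]
Positions: 0 1 2 3
Values:    0 0 0 0
Head at position 0
tape[0] = 0

0


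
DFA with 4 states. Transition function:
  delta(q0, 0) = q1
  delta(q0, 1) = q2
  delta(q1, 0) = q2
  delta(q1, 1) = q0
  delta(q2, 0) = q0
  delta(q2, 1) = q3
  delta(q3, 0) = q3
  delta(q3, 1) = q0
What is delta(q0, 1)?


Looking up transition function:
delta(q0, 1) in the table
Row: q0, Column: 1
Result: q2

q2


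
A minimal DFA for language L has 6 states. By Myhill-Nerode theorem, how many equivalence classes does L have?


Myhill-Nerode theorem:
Number of equivalence classes = number of states in minimal DFA
Minimal DFA states = 6
Therefore equivalence classes = 6

6


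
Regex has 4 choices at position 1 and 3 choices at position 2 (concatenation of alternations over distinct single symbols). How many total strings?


First group: 4 alternatives
Second group: 3 alternatives
Concatenation: each choice from group 1 pairs with each from group 2
Total = 4 x 3 = 12

12


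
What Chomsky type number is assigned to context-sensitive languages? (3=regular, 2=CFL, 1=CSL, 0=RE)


Chomsky hierarchy levels:
  Type 3: Regular (DFA/NFA/regex)
  Type 2: Context-free (PDA)
  Type 1: Context-sensitive
  Type 0: Recursively enumerable (TM)
'context-sensitive' corresponds to Type 1

1


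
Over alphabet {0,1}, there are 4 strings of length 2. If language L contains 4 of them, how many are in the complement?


Alphabet: {0,1}
String length: 2
Total strings of length 2 = 2^2 = 4
Strings in L = 4
Complement = total - |L|
= 4 - 4
= 0

0


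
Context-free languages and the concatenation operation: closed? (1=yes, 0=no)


CFL closure properties:
  Closed under: union, concatenation, Kleene star
  NOT closed under: intersection, complement
Operation 'concatenation' is in closed list -> Yes (closed)

1


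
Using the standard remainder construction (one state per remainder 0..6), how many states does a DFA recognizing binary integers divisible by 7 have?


Divisibility by 7 is tracked via the remainder mod 7: 0, 1, ..., 6
The construction assigns one state to each remainder
Number of remainders = 7

7


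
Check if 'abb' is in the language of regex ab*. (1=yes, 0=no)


Pattern: ab*
String: 'abb'
Pattern requires: exactly one 'a' followed by zero or more 'b's
First char is 'a' -> OK
Rest 'bb': all b's? Yes
Result: 1

1


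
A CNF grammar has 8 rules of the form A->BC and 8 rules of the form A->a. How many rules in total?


CNF allows two rule forms:
  A -> BC (binary): 8 rules
  A -> a (terminal): 8 rules
Total = 8 + 8 = 16

16


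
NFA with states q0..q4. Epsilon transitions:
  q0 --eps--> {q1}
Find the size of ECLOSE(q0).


Starting from q0
Initialize closure = {q0}
Follow epsilon from q0 -> add q1
Final closure: {q0, q1}
Size = 2

2


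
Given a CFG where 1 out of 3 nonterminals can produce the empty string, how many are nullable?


Nonterminals: {S, A, B}
A nonterminal is nullable if it can derive epsilon
Counting nullable nonterminals: 1
Total nullable = 1

1


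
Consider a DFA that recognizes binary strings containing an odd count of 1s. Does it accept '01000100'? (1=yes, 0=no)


DFA has 2 states: q_even (start, accept=no) and q_odd
Processing string '01000100' character by character:
  Position 0: read '0', 1-count=0 -> q_even (no change)
  Position 1: read '1', 1-count=1 -> q_odd
  Position 2: read '0', 1-count=1 -> q_odd (no change)
  Position 3: read '0', 1-count=1 -> q_odd (no change)
  Position 4: read '0', 1-count=1 -> q_odd (no change)
  Position 5: read '1', 1-count=2 -> q_even
  Position 6: read '0', 1-count=2 -> q_even (no change)
  Position 7: read '0', 1-count=2 -> q_even (no change)
Final state: q_even, total 1s = 2 (even); the DFA requires an odd count -> reject

0


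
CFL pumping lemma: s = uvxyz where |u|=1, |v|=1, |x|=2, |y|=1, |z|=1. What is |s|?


|s| = |u| + |v| + |x| + |y| + |z|
= 1 + 1 + 2 + 1 + 1
= 2 + 2 + 2
= 4 + 2
= 6

6


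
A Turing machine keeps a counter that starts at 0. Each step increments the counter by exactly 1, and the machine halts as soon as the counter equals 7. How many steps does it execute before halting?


Counter starts at 0. Counting sequence:
  Step 1: counter = 1
  Step 2: counter = 2
  Step 3: counter = 3
  Step 4: counter = 4
  Step 5: counter = 5
  Step 6: counter = 6
  Step 7: counter = 7
Counter reached 7 -> halt
Total steps = 7

7


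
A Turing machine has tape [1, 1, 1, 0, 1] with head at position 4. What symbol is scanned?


Tape: [1, 1, 1, 0, 1]
Positions: 0 1 2 3 4
Values:    1 1 1 0 1
Head at position 4
tape[4] = 1

1


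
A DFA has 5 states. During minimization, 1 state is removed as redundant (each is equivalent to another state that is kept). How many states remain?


Original DFA: 5 states
Redundant states removed: 1
Minimized states = original - removed
= 5 - 1
= 4

4


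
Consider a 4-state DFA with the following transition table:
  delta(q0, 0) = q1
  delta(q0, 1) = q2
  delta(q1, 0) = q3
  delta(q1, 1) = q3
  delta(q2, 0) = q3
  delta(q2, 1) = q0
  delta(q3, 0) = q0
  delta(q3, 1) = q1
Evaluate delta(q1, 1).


Looking up transition function:
delta(q1, 1) in the table
Row: q1, Column: 1
Result: q3

q3


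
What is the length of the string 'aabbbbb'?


String: 'aabbbbb'
Counting characters:
  'a' appears 2 time(s)
  'b' appears 5 time(s)
Total length = 2 + 5 = 7

7


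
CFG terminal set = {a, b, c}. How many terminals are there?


Terminal symbols: a, b, c
Counting each: a (#1), b (#2), c (#3)
Total = 3

3


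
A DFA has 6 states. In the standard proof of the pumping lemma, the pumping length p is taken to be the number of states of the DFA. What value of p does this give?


Pumping lemma for regular languages (standard proof):
Take p = |Q|, the number of DFA states.
Any string of length >= |Q| passes through |Q|+1 states while reading its first |Q| symbols,
so by pigeonhole some state repeats, giving the loop that can be pumped.
Here |Q| = 6
Therefore the proof uses p = 6

6


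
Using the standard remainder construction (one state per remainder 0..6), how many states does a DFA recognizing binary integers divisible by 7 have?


Divisibility by 7 is tracked via the remainder mod 7: 0, 1, ..., 6
The construction assigns one state to each remainder
Number of remainders = 7

7


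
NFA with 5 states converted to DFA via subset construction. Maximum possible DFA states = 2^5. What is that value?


NFA has 5 states
Subset construction: each DFA state = subset of NFA states
Maximum subsets = 2^5
2^5 = 32

32


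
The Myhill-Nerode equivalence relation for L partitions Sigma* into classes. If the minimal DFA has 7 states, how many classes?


Myhill-Nerode theorem:
Number of equivalence classes = number of states in minimal DFA
Minimal DFA states = 7
Therefore equivalence classes = 7

7


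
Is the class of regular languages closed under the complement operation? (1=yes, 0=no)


Regular languages are closed under:
- Union (DFA product construction)
- Intersection (DFA product construction)
- Complement (swap accept/reject states)
- Concatenation (NFA construction)
- Kleene star (NFA construction)
complement is in this list
Therefore: closed

1


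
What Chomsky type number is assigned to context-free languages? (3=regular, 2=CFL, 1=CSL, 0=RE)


Chomsky hierarchy levels:
  Type 3: Regular (DFA/NFA/regex)
  Type 2: Context-free (PDA)
  Type 1: Context-sensitive
  Type 0: Recursively enumerable (TM)
'context-free' corresponds to Type 2

2


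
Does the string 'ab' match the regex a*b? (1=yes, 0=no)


Pattern: a*b
String: 'ab'
Pattern requires: zero or more 'a's followed by exactly one 'b'
Found 1 leading 'a's
Remaining: 'b'
Remaining is exactly 'b' -> match
Result: 1

1


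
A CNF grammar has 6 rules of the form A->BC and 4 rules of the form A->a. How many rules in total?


CNF allows two rule forms:
  A -> BC (binary): 6 rules
  A -> a (terminal): 4 rules
Total = 6 + 4 = 10

10


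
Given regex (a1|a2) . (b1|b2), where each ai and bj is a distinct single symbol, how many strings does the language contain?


First group: 2 alternatives
Second group: 2 alternatives
Concatenation: each choice from group 1 pairs with each from group 2
Total = 2 x 2 = 4

4


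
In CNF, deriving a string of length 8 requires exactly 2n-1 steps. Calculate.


Chomsky Normal Form derivation:
String length n = 8
Each step either:
  - Splits a nonterminal into two (n-1 such steps)
  - Converts a nonterminal to terminal (n such steps)
Total = (n-1) + n = 2n - 1
= 2(8) - 1
= 16 - 1
= 15

15


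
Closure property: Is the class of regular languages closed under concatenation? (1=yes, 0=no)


Regular languages are closed under all standard operations:
- Union: Yes (product construction)
- Intersection: Yes (product construction)
- Complement: Yes (swap accept/reject)
- Concatenation: Yes (NFA construction)
Operation: concatenation -> Closed

1


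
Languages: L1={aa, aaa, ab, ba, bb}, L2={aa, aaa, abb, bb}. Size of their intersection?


L1 = {aa, aaa, ab, ba, bb}
L2 = {aa, aaa, abb, bb}
Checking each string in L1 against L2:
  'aa': in L2? Yes
  'aaa': in L2? Yes
  'ab': in L2? No
  'ba': in L2? No
  'bb': in L2? Yes
Intersection = {aa, aaa, bb}
|L1 ∩ L2| = 3

3


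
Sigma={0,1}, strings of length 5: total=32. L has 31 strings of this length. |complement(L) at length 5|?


Alphabet: {0,1}
String length: 5
Total strings of length 5 = 2^5 = 32
Strings in L = 31
Complement = total - |L|
= 32 - 31
= 1

1


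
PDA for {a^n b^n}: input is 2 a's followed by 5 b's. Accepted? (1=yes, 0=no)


Language requires equal numbers of a's and b's
PDA pushes for each 'a', pops for each 'b'
Number of a's = 2
Number of b's = 5
2 != 5 -> Reject

0


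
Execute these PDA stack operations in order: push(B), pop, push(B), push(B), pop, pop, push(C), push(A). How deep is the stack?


Tracing stack operations:
  push(B) -> stack = [B], depth=1
  pop -> removed B, stack = [], depth=0
  push(B) -> stack = [B], depth=1
  push(B) -> stack = [B,B], depth=2
  pop -> removed B, stack = [B], depth=1
  pop -> removed B, stack = [], depth=0
  push(C) -> stack = [C], depth=1
  push(A) -> stack = [C,A], depth=2
Final depth = 2

2


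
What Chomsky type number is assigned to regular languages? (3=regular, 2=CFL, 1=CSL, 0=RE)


Chomsky hierarchy levels:
  Type 3: Regular (DFA/NFA/regex)
  Type 2: Context-free (PDA)
  Type 1: Context-sensitive
  Type 0: Recursively enumerable (TM)
'regular' corresponds to Type 3

3


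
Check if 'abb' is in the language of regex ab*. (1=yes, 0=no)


Pattern: ab*
String: 'abb'
Pattern requires: exactly one 'a' followed by zero or more 'b's
First char is 'a' -> OK
Rest 'bb': all b's? Yes
Result: 1

1


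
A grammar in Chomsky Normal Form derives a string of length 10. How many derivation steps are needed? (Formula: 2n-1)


Chomsky Normal Form derivation:
String length n = 10
Each step either:
  - Splits a nonterminal into two (n-1 such steps)
  - Converts a nonterminal to terminal (n such steps)
Total = (n-1) + n = 2n - 1
= 2(10) - 1
= 20 - 1
= 19

19


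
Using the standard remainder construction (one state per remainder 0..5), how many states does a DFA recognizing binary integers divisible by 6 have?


Divisibility by 6 is tracked via the remainder mod 6: 0, 1, ..., 5
The construction assigns one state to each remainder
Number of remainders = 6

6


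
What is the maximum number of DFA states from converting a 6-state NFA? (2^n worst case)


NFA has 6 states
Subset construction: each DFA state = subset of NFA states
Maximum subsets = 2^6
2^6 = 64

64


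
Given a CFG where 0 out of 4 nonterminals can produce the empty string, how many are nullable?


Nonterminals: {S, A, B, C}
A nonterminal is nullable if it can derive epsilon
Counting nullable nonterminals: 0
Total nullable = 0

0


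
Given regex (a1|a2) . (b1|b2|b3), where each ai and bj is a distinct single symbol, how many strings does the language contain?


First group: 2 alternatives
Second group: 3 alternatives
Concatenation: each choice from group 1 pairs with each from group 2
Total = 2 x 3 = 6

6


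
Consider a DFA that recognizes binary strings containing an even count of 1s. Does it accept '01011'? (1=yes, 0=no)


DFA has 2 states: q_even (start, accept=yes) and q_odd
Processing string '01011' character by character:
  Position 0: read '0', 1-count=0 -> q_even (no change)
  Position 1: read '1', 1-count=1 -> q_odd
  Position 2: read '0', 1-count=1 -> q_odd (no change)
  Position 3: read '1', 1-count=2 -> q_even
  Position 4: read '1', 1-count=3 -> q_odd
Final state: q_odd, total 1s = 3 (odd); the DFA requires an even count -> reject

0


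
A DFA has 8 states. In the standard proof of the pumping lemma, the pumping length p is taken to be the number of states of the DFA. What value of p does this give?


Pumping lemma for regular languages (standard proof):
Take p = |Q|, the number of DFA states.
Any string of length >= |Q| passes through |Q|+1 states while reading its first |Q| symbols,
so by pigeonhole some state repeats, giving the loop that can be pumped.
Here |Q| = 8
Therefore the proof uses p = 8

8


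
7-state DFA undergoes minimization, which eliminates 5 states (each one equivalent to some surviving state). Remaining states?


Original DFA: 7 states
Redundant states removed: 5
Minimized states = original - removed
= 7 - 5
= 2

2


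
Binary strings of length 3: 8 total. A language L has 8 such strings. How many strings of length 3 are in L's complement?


Alphabet: {0,1}
String length: 3
Total strings of length 3 = 2^3 = 8
Strings in L = 8
Complement = total - |L|
= 8 - 8
= 0

0


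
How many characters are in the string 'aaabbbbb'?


String: 'aaabbbbb'
Counting characters:
  'a' appears 3 time(s)
  'b' appears 5 time(s)
Total length = 3 + 5 = 8

8


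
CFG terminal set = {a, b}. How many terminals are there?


Terminal symbols: a, b
Counting each: a (#1), b (#2)
Total = 2

2


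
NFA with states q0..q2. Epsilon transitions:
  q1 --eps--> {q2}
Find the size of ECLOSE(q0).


Starting from q0
Initialize closure = {q0}
q0 has no outgoing epsilon transitions -> nothing to add
Final closure: {q0}
Size = 1

1


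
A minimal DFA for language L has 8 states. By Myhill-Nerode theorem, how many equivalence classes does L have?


Myhill-Nerode theorem:
Number of equivalence classes = number of states in minimal DFA
Minimal DFA states = 8
Therefore equivalence classes = 8

8


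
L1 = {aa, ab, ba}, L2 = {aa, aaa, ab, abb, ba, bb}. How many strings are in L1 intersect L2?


L1 = {aa, ab, ba}
L2 = {aa, aaa, ab, abb, ba, bb}
Checking each string in L1 against L2:
  'aa': in L2? Yes
  'ab': in L2? Yes
  'ba': in L2? Yes
Intersection = {aa, ab, ba}
|L1 ∩ L2| = 3

3


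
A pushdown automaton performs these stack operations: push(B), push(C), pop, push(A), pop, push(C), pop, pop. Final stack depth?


Tracing stack operations:
  push(B) -> stack = [B], depth=1
  push(C) -> stack = [B,C], depth=2
  pop -> removed C, stack = [B], depth=1
  push(A) -> stack = [B,A], depth=2
  pop -> removed A, stack = [B], depth=1
  push(C) -> stack = [B,C], depth=2
  pop -> removed C, stack = [B], depth=1
  pop -> removed B, stack = [], depth=0
Final depth = 0

0


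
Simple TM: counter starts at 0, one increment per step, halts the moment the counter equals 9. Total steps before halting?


Counter starts at 0. Counting sequence:
  Step 1: counter = 1
  Step 2: counter = 2
  Step 3: counter = 3
  Step 4: counter = 4
  Step 5: counter = 5
  Step 6: counter = 6
  ...
  Step 9: counter = 9
Counter reached 9 -> halt
Total steps = 9

9


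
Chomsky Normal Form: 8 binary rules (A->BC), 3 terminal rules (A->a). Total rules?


CNF allows two rule forms:
  A -> BC (binary): 8 rules
  A -> a (terminal): 3 rules
Total = 8 + 3 = 11

11


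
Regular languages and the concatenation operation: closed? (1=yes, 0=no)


Regular languages are closed under all standard operations:
- Union: Yes (product construction)
- Intersection: Yes (product construction)
- Complement: Yes (swap accept/reject)
- Concatenation: Yes (NFA construction)
Operation: concatenation -> Closed

1


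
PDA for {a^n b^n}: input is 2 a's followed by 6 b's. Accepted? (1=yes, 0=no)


Language requires equal numbers of a's and b's
PDA pushes for each 'a', pops for each 'b'
Number of a's = 2
Number of b's = 6
2 != 6 -> Reject

0
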